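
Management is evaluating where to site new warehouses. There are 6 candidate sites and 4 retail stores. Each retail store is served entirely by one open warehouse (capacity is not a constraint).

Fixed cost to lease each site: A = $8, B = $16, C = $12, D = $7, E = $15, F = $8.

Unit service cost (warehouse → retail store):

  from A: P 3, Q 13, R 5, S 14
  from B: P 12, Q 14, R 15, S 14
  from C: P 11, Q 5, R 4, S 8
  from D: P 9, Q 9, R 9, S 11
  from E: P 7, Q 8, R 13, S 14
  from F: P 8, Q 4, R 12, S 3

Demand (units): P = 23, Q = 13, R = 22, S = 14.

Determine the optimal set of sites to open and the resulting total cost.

For any fixed open set, each retail store goes to its cheapest open site; total = fixed + service.
{A, C, F}: P→A 3·23=69, Q→F 4·13=52, R→C 4·22=88, S→F 3·14=42. Service 251; fixed 28; total 279.
{A, C, D, F}: P→A 3·23=69, Q→F 4·13=52, R→C 4·22=88, S→F 3·14=42. Service 251; fixed 35; total 286.
{A, F}: service 273 + fixed 16 = 289
{A, B, C, D, E, F}: service 251 + fixed 66 = 317
No other subset beats 279.

Open A, C and F; minimum total cost 279.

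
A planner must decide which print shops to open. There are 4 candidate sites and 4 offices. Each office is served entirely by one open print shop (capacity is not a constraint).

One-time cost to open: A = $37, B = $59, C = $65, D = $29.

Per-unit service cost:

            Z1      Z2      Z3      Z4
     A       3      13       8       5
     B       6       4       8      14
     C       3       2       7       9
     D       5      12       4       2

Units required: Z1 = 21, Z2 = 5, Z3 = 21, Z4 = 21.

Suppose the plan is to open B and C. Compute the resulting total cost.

Total cost: 533

Each office is assigned to its cheapest site among the open ones.
{B, C}: Z1→C 3·21=63, Z2→C 2·5=10, Z3→C 7·21=147, Z4→C 9·21=189. Service 409; fixed 124; total 533.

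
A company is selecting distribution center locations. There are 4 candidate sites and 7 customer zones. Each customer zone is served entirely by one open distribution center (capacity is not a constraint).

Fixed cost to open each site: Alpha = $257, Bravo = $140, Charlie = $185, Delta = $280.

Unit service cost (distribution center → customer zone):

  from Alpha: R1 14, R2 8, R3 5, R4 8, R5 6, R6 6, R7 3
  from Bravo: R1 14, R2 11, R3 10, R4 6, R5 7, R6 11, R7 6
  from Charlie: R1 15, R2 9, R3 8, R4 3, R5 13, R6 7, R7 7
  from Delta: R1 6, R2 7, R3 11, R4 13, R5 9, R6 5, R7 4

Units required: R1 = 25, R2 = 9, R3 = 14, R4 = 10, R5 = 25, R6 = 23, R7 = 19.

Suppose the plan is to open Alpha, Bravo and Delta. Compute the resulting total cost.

Each customer zone is assigned to its cheapest site among the open ones.
{Alpha, Bravo, Delta}: R1→Delta 6·25=150, R2→Delta 7·9=63, R3→Alpha 5·14=70, R4→Bravo 6·10=60, R5→Alpha 6·25=150, R6→Delta 5·23=115, R7→Alpha 3·19=57. Service 665; fixed 677; total 1342.

Total cost: 1342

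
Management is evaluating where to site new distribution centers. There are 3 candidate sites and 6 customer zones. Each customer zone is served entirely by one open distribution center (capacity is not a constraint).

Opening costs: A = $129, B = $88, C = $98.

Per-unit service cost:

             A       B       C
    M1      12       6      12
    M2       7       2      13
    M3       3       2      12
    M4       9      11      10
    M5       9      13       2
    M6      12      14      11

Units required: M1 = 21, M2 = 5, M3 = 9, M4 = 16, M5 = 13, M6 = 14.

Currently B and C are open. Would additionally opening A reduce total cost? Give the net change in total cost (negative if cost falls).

No — net change +113 (cost rises by 113).

Current service cost with {B, C}: 494.
Adding A: each customer zone re-picks its cheapest; new service cost 478, saving 16.
Extra fixed cost: 129. Net change = 129 − 16 = 113.
(Totals: 680 → 793.)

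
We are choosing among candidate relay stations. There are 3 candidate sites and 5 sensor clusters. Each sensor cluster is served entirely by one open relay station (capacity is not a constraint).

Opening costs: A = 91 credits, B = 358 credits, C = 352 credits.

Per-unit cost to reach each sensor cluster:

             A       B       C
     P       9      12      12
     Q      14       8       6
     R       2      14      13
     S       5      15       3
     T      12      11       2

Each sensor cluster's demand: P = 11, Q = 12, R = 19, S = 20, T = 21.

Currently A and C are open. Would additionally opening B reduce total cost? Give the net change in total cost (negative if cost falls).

No — net change +358 (cost rises by 358).

Current service cost with {A, C}: 311.
Adding B: each sensor cluster re-picks its cheapest; new service cost 311, saving 0.
Extra fixed cost: 358. Net change = 358 − 0 = 358.
(Totals: 754 → 1112.)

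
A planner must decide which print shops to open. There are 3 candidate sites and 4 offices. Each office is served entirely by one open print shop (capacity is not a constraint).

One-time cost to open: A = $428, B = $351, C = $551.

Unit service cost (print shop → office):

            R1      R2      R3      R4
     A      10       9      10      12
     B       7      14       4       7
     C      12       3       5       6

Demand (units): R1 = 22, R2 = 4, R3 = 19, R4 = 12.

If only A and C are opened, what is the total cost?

Each office is assigned to its cheapest site among the open ones.
{A, C}: R1→A 10·22=220, R2→C 3·4=12, R3→C 5·19=95, R4→C 6·12=72. Service 399; fixed 979; total 1378.

Total cost: 1378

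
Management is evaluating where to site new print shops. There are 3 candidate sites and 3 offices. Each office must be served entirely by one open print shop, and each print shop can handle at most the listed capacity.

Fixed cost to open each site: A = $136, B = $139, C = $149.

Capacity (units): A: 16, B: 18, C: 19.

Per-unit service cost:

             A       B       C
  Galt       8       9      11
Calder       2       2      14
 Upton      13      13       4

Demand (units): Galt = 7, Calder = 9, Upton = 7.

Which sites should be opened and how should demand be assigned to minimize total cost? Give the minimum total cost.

Minimum total cost: 387

Open {A, C}: Galt→A 8·7=56, Calder→A 2·9=18, Upton→C 4·7=28.
Loads: A carries 16/16, C carries 7/19. Service 102; fixed 285; total 387.
Next best feasible plan costs 397.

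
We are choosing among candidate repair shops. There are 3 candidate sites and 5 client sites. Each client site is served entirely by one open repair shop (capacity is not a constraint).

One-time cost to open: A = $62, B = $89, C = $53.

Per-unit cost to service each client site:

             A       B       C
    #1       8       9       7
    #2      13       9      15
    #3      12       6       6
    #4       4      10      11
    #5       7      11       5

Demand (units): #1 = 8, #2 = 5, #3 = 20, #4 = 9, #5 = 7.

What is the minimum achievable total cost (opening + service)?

For any fixed open set, each client site goes to its cheapest open site; total = fixed + service.
{A, C}: #1→C 7·8=56, #2→A 13·5=65, #3→C 6·20=120, #4→A 4·9=36, #5→C 5·7=35. Service 312; fixed 115; total 427.
{C}: service 385 + fixed 53 = 438
{A, B}: service 314 + fixed 151 = 465
{A, B, C}: #1→C 7·8=56, #2→B 9·5=45, #3→B 6·20=120, #4→A 4·9=36, #5→C 5·7=35. Service 292; fixed 204; total 496.
No other subset beats 427.

Minimum total cost: 427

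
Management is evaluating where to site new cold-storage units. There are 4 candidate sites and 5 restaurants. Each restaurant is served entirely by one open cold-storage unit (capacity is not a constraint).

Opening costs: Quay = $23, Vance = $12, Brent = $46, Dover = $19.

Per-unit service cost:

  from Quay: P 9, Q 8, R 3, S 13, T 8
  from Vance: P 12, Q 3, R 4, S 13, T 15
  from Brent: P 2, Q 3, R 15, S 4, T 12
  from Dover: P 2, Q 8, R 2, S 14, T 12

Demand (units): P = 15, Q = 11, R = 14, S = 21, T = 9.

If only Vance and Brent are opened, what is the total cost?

Total cost: 369

Each restaurant is assigned to its cheapest site among the open ones.
{Vance, Brent}: P→Brent 2·15=30, Q→Vance 3·11=33, R→Vance 4·14=56, S→Brent 4·21=84, T→Brent 12·9=108. Service 311; fixed 58; total 369.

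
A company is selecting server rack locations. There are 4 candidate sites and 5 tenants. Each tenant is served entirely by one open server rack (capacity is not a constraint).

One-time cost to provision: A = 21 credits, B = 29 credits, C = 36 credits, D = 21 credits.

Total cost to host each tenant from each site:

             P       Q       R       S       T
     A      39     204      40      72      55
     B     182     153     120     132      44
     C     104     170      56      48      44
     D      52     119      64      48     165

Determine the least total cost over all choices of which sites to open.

For any fixed open set, each tenant goes to its cheapest open site; total = fixed + service.
{A, D}: P→A 39, Q→D 119, R→A 40, S→D 48, T→A 55. Service 301; fixed 42; total 343.
{A, B, D}: P→A 39, Q→D 119, R→A 40, S→D 48, T→B 44. Service 290; fixed 71; total 361.
{A, C, D}: service 290 + fixed 78 = 368
{A, B, C, D}: service 290 + fixed 107 = 397
(All 15 nonempty subsets were checked; A and D is lowest.)

Minimum total cost: 343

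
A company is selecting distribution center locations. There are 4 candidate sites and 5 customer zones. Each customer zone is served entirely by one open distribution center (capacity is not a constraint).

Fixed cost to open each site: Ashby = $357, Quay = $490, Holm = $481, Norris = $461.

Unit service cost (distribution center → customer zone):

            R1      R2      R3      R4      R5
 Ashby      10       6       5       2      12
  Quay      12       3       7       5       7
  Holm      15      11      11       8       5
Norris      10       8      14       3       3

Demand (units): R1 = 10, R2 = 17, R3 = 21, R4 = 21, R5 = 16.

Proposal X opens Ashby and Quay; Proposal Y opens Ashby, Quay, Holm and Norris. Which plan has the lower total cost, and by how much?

Proposal X: {Ashby, Quay}: R1→Ashby 10·10=100, R2→Quay 3·17=51, R3→Ashby 5·21=105, R4→Ashby 2·21=42, R5→Quay 7·16=112. Service 410; fixed 847; total 1257.
Proposal Y: {Ashby, Quay, Holm, Norris}: R1→Ashby 10·10=100, R2→Quay 3·17=51, R3→Ashby 5·21=105, R4→Ashby 2·21=42, R5→Norris 3·16=48. Service 346; fixed 1789; total 2135.
Difference: |1257 − 2135| = 878.

Proposal X is cheaper by 878.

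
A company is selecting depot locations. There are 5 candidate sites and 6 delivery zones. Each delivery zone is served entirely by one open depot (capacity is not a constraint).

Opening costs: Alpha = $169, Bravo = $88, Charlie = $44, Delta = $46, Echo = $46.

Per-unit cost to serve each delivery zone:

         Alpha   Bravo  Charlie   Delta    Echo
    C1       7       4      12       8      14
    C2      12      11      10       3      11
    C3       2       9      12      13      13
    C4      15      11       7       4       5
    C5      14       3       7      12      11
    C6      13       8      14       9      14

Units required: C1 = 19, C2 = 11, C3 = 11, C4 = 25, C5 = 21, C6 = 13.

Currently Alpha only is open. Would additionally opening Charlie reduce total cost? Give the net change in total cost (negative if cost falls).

Yes — net change −325 (cost falls by 325).

Current service cost with {Alpha}: 1125.
Adding Charlie: each delivery zone re-picks its cheapest; new service cost 756, saving 369.
Extra fixed cost: 44. Net change = 44 − 369 = -325.
(Totals: 1294 → 969.)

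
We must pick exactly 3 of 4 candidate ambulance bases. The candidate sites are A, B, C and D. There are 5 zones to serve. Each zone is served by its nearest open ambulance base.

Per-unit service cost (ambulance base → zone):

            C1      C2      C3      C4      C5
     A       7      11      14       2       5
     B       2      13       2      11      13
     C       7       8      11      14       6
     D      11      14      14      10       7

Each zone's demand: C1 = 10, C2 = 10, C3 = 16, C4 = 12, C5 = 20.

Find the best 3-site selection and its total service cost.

Choose A, B and C; total service cost 256.

With exactly 3 open, each zone uses its cheapest among the chosen.
{A, B, C}: C1→B 2·10=20, C2→C 8·10=80, C3→B 2·16=32, C4→A 2·12=24, C5→A 5·20=100. Service cost 256.
{A, B, D}: service cost 286
{B, C, D}: service cost 372
Among all 4 size-3 choices, {A, B, C} is lowest.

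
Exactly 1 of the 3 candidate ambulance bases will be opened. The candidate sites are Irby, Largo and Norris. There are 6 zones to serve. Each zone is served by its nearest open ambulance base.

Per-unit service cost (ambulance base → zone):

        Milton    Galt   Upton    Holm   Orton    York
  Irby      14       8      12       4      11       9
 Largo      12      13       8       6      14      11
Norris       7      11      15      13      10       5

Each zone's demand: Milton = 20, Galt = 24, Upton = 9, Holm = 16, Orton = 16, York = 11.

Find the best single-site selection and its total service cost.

With exactly 1 open, each zone uses its cheapest among the chosen.
{Irby}: Milton→Irby 14·20=280, Galt→Irby 8·24=192, Upton→Irby 12·9=108, Holm→Irby 4·16=64, Orton→Irby 11·16=176, York→Irby 9·11=99. Service cost 919.
{Norris}: service cost 962
{Largo}: service cost 1065
Among all 3 size-1 choices, {Irby} is lowest.

Choose Irby only; total service cost 919.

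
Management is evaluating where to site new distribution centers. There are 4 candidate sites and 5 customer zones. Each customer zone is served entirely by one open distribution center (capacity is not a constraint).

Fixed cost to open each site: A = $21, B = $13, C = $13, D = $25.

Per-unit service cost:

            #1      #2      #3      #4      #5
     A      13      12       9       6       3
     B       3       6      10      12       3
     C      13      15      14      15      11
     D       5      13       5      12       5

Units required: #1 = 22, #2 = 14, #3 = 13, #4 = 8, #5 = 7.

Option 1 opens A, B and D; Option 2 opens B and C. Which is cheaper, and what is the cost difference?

Option 1 is cheaper by 80.

Option 1: {A, B, D}: #1→B 3·22=66, #2→B 6·14=84, #3→D 5·13=65, #4→A 6·8=48, #5→A 3·7=21. Service 284; fixed 59; total 343.
Option 2: {B, C}: #1→B 3·22=66, #2→B 6·14=84, #3→B 10·13=130, #4→B 12·8=96, #5→B 3·7=21. Service 397; fixed 26; total 423.
Difference: |343 − 423| = 80.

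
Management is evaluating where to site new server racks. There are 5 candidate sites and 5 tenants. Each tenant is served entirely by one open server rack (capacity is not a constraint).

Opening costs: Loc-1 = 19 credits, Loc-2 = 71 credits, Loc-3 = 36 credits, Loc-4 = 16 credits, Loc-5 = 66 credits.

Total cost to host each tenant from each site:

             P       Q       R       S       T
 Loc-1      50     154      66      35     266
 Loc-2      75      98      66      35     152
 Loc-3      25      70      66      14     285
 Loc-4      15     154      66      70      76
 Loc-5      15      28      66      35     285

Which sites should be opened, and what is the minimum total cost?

For any fixed open set, each tenant goes to its cheapest open site; total = fixed + service.
{Loc-3, Loc-4}: P→Loc-4 15, Q→Loc-3 70, R→Loc-3 66, S→Loc-3 14, T→Loc-4 76. Service 241; fixed 52; total 293.
{Loc-4, Loc-5}: P→Loc-4 15, Q→Loc-5 28, R→Loc-4 66, S→Loc-5 35, T→Loc-4 76. Service 220; fixed 82; total 302.
{Loc-1, Loc-3, Loc-4}: P→Loc-4 15, Q→Loc-3 70, R→Loc-1 66, S→Loc-3 14, T→Loc-4 76. Service 241; fixed 71; total 312.
{Loc-1, Loc-2, Loc-3, Loc-4, Loc-5}: service 199 + fixed 208 = 407
No other subset beats 293.

Open Loc-3 and Loc-4; minimum total cost 293.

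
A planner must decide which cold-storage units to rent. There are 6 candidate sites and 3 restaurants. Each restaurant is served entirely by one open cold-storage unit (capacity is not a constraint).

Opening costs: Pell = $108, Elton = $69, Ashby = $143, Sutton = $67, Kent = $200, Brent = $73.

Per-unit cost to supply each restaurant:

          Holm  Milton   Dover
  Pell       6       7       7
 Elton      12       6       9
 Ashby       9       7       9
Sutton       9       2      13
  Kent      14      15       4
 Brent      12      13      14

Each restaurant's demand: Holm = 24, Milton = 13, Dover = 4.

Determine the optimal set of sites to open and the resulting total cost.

Open Sutton only; minimum total cost 361.

For any fixed open set, each restaurant goes to its cheapest open site; total = fixed + service.
{Sutton}: Holm→Sutton 9·24=216, Milton→Sutton 2·13=26, Dover→Sutton 13·4=52. Service 294; fixed 67; total 361.
{Pell}: service 263 + fixed 108 = 371
{Pell, Sutton}: service 198 + fixed 175 = 373
{Pell, Elton, Ashby, Sutton, Kent, Brent}: service 186 + fixed 660 = 846
No other subset beats 361.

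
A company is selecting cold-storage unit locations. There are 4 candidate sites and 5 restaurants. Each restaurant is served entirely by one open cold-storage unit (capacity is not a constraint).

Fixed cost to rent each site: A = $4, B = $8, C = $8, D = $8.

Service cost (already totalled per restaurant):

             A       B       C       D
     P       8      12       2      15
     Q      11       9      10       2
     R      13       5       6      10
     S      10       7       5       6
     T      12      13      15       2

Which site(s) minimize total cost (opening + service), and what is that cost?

Open C and D; minimum total cost 33.

For any fixed open set, each restaurant goes to its cheapest open site; total = fixed + service.
{C, D}: P→C 2, Q→D 2, R→C 6, S→C 5, T→D 2. Service 17; fixed 16; total 33.
{A, C, D}: P→C 2, Q→D 2, R→C 6, S→C 5, T→D 2. Service 17; fixed 20; total 37.
{A, D}: P→A 8, Q→D 2, R→D 10, S→D 6, T→D 2. Service 28; fixed 12; total 40.
{A, B, C, D}: service 16 + fixed 28 = 44
No other subset beats 33.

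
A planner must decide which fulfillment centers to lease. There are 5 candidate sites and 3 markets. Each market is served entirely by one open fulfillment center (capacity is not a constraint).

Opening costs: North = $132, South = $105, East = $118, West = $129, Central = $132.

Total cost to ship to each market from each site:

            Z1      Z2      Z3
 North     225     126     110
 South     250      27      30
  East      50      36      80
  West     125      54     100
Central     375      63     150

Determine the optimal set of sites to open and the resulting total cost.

For any fixed open set, each market goes to its cheapest open site; total = fixed + service.
{East}: Z1→East 50, Z2→East 36, Z3→East 80. Service 166; fixed 118; total 284.
{South, East}: service 107 + fixed 223 = 330
{West}: service 279 + fixed 129 = 408
{North, South, East, West, Central}: Z1→East 50, Z2→South 27, Z3→South 30. Service 107; fixed 616; total 723.
No other subset beats 284.

Open East only; minimum total cost 284.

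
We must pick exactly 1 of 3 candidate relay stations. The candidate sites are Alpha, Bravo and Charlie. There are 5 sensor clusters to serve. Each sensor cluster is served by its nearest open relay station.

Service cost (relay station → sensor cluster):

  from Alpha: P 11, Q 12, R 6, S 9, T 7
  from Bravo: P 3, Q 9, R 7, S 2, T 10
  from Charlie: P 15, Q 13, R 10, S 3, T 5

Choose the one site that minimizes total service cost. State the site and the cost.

With exactly 1 open, each sensor cluster uses its cheapest among the chosen.
{Bravo}: P→Bravo 3, Q→Bravo 9, R→Bravo 7, S→Bravo 2, T→Bravo 10. Service cost 31.
{Alpha}: service cost 45
{Charlie}: service cost 46
Among all 3 size-1 choices, {Bravo} is lowest.

Choose Bravo only; total service cost 31.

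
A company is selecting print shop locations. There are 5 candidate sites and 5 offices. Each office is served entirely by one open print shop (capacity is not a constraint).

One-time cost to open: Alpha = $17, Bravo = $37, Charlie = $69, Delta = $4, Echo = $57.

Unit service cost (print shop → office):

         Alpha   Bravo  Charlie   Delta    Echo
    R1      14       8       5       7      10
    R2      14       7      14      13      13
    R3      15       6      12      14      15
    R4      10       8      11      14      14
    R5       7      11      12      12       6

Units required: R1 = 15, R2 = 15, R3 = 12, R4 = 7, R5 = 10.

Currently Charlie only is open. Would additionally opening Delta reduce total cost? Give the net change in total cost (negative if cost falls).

Current service cost with {Charlie}: 626.
Adding Delta: each office re-picks its cheapest; new service cost 611, saving 15.
Extra fixed cost: 4. Net change = 4 − 15 = -11.
(Totals: 695 → 684.)

Yes — net change −11 (cost falls by 11).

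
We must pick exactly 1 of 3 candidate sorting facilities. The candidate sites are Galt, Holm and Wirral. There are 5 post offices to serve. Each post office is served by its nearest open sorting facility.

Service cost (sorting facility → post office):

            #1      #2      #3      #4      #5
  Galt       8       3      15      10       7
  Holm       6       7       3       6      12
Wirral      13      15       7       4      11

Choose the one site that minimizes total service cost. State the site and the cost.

Choose Holm only; total service cost 34.

With exactly 1 open, each post office uses its cheapest among the chosen.
{Holm}: #1→Holm 6, #2→Holm 7, #3→Holm 3, #4→Holm 6, #5→Holm 12. Service cost 34.
{Galt}: service cost 43
{Wirral}: service cost 50
Among all 3 size-1 choices, {Holm} is lowest.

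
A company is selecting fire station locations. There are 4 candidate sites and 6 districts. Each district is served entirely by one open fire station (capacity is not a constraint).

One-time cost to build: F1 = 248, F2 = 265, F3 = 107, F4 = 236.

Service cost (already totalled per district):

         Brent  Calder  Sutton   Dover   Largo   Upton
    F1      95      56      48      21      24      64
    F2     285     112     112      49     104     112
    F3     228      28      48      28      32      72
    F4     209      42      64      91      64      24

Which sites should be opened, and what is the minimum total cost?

For any fixed open set, each district goes to its cheapest open site; total = fixed + service.
{F3}: Brent→F3 228, Calder→F3 28, Sutton→F3 48, Dover→F3 28, Largo→F3 32, Upton→F3 72. Service 436; fixed 107; total 543.
{F1}: Brent→F1 95, Calder→F1 56, Sutton→F1 48, Dover→F1 21, Largo→F1 24, Upton→F1 64. Service 308; fixed 248; total 556.
{F1, F3}: Brent→F1 95, Calder→F3 28, Sutton→F1 48, Dover→F1 21, Largo→F1 24, Upton→F1 64. Service 280; fixed 355; total 635.
{F1, F2, F3, F4}: service 240 + fixed 856 = 1096
No other subset beats 543.

Open F3 only; minimum total cost 543.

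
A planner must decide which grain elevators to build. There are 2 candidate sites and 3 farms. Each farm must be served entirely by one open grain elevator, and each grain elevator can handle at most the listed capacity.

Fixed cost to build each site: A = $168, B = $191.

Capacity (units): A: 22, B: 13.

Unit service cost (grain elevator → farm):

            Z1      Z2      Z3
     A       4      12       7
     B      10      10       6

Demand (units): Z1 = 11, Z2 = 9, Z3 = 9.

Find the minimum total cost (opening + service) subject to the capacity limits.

Open {A, B}: Z1→A 4·11=44, Z2→B 10·9=90, Z3→A 7·9=63.
Loads: A carries 20/22, B carries 9/13. Service 197; fixed 359; total 556.
Next best feasible plan costs 565.

Minimum total cost: 556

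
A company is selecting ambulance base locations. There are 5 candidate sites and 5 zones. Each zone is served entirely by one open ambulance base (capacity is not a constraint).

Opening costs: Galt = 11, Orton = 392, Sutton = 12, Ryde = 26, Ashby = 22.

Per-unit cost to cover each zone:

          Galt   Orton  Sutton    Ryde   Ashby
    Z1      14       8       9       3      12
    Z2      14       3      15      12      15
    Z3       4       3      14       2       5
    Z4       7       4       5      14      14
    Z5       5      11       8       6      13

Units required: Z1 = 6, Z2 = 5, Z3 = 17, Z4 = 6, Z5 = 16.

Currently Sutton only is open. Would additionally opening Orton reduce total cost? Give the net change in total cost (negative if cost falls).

Current service cost with {Sutton}: 525.
Adding Orton: each zone re-picks its cheapest; new service cost 266, saving 259.
Extra fixed cost: 392. Net change = 392 − 259 = 133.
(Totals: 537 → 670.)

No — net change +133 (cost rises by 133).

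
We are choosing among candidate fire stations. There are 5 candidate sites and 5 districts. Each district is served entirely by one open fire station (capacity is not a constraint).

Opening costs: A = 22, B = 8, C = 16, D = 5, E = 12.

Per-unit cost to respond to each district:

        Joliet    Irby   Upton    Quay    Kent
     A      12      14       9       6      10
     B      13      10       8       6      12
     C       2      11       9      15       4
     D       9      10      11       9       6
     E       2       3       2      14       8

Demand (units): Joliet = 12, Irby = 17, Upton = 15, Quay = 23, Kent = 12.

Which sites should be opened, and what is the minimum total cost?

Open B, C and E; minimum total cost 327.

For any fixed open set, each district goes to its cheapest open site; total = fixed + service.
{B, C, E}: Joliet→C 2·12=24, Irby→E 3·17=51, Upton→E 2·15=30, Quay→B 6·23=138, Kent→C 4·12=48. Service 291; fixed 36; total 327.
{B, C, D, E}: service 291 + fixed 41 = 332
{B, D, E}: service 315 + fixed 25 = 340
{A, B, C, D, E}: service 291 + fixed 63 = 354
No other subset beats 327.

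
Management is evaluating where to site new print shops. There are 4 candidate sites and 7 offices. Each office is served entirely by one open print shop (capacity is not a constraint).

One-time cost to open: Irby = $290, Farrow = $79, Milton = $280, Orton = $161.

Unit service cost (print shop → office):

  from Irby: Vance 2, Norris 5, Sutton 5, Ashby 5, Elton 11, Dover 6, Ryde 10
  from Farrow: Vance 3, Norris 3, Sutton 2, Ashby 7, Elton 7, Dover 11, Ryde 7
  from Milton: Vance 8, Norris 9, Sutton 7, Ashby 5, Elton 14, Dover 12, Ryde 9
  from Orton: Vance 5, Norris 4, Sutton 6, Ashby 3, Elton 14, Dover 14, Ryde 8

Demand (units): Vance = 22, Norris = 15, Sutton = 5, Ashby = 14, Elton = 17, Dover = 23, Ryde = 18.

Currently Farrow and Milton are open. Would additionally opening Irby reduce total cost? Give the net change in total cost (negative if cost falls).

No — net change +153 (cost rises by 153).

Current service cost with {Farrow, Milton}: 689.
Adding Irby: each office re-picks its cheapest; new service cost 552, saving 137.
Extra fixed cost: 290. Net change = 290 − 137 = 153.
(Totals: 1048 → 1201.)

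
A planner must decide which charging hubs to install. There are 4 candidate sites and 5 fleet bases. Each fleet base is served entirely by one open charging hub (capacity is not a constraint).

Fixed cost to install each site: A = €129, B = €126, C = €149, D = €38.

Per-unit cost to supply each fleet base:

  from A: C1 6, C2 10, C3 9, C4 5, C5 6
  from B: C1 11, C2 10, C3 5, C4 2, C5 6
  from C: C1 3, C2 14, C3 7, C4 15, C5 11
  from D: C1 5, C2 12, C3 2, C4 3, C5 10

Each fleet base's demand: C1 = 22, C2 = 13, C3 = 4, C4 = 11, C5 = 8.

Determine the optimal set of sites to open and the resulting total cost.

Open D only; minimum total cost 425.

For any fixed open set, each fleet base goes to its cheapest open site; total = fixed + service.
{D}: C1→D 5·22=110, C2→D 12·13=156, C3→D 2·4=8, C4→D 3·11=33, C5→D 10·8=80. Service 387; fixed 38; total 425.
{B, D}: service 318 + fixed 164 = 482
{A, D}: C1→D 5·22=110, C2→A 10·13=130, C3→D 2·4=8, C4→D 3·11=33, C5→A 6·8=48. Service 329; fixed 167; total 496.
{A, B, C, D}: C1→C 3·22=66, C2→A 10·13=130, C3→D 2·4=8, C4→B 2·11=22, C5→A 6·8=48. Service 274; fixed 442; total 716.
(All 15 nonempty subsets were checked; D only is lowest.)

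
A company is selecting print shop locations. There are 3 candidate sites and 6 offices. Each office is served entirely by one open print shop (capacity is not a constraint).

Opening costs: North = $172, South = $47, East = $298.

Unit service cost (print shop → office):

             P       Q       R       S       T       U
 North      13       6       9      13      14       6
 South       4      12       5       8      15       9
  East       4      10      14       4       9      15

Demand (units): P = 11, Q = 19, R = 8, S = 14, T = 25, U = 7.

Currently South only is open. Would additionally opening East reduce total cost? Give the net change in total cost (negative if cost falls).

No — net change +54 (cost rises by 54).

Current service cost with {South}: 862.
Adding East: each office re-picks its cheapest; new service cost 618, saving 244.
Extra fixed cost: 298. Net change = 298 − 244 = 54.
(Totals: 909 → 963.)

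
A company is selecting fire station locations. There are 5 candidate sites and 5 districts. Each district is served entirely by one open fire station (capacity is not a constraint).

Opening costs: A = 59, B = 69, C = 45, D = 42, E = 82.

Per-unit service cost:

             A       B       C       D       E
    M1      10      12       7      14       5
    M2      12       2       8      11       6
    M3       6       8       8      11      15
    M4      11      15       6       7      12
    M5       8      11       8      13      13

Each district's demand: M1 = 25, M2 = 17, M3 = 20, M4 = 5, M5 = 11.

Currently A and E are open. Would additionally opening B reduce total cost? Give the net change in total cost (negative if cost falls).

No — net change +1 (cost rises by 1).

Current service cost with {A, E}: 490.
Adding B: each district re-picks its cheapest; new service cost 422, saving 68.
Extra fixed cost: 69. Net change = 69 − 68 = 1.
(Totals: 631 → 632.)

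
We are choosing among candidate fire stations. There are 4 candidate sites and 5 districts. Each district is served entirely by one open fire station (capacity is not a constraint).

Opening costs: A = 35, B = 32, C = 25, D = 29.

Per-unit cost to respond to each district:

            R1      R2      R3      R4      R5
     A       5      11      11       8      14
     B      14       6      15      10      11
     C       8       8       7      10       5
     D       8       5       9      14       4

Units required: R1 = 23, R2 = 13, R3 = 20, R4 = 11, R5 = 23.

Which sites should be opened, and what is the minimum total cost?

Open A, C and D; minimum total cost 589.

For any fixed open set, each district goes to its cheapest open site; total = fixed + service.
{A, C, D}: R1→A 5·23=115, R2→D 5·13=65, R3→C 7·20=140, R4→A 8·11=88, R5→D 4·23=92. Service 500; fixed 89; total 589.
{A, D}: service 540 + fixed 64 = 604
{A, B, C, D}: service 500 + fixed 121 = 621
{C}: service 653 + fixed 25 = 678
No other subset beats 589.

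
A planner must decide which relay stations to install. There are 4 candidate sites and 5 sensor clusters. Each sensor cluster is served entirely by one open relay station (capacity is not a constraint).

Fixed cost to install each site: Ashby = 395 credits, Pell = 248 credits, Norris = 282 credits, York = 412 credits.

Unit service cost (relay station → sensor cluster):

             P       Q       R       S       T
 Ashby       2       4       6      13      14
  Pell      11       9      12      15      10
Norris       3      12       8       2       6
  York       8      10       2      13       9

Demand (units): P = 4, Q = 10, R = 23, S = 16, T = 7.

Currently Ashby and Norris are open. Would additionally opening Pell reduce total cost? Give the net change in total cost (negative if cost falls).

No — net change +248 (cost rises by 248).

Current service cost with {Ashby, Norris}: 260.
Adding Pell: each sensor cluster re-picks its cheapest; new service cost 260, saving 0.
Extra fixed cost: 248. Net change = 248 − 0 = 248.
(Totals: 937 → 1185.)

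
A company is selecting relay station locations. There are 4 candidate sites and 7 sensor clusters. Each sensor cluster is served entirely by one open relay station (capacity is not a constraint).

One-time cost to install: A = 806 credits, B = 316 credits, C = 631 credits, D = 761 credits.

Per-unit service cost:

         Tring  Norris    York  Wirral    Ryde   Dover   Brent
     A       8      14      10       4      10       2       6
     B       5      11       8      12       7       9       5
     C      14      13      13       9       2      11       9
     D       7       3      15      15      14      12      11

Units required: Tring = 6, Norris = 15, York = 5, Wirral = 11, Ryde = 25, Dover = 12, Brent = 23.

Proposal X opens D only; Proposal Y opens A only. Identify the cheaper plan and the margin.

Proposal Y is cheaper by 265.

Proposal X: {D}: Tring→D 7·6=42, Norris→D 3·15=45, York→D 15·5=75, Wirral→D 15·11=165, Ryde→D 14·25=350, Dover→D 12·12=144, Brent→D 11·23=253. Service 1074; fixed 761; total 1835.
Proposal Y: {A}: Tring→A 8·6=48, Norris→A 14·15=210, York→A 10·5=50, Wirral→A 4·11=44, Ryde→A 10·25=250, Dover→A 2·12=24, Brent→A 6·23=138. Service 764; fixed 806; total 1570.
Difference: |1835 − 1570| = 265.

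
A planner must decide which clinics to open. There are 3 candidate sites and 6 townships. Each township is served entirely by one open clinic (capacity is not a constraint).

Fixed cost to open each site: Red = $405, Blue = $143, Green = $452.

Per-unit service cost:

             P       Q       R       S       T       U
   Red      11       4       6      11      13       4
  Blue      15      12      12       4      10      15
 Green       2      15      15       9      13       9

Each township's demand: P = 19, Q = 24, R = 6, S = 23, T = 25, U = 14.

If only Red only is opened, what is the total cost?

Each township is assigned to its cheapest site among the open ones.
{Red}: P→Red 11·19=209, Q→Red 4·24=96, R→Red 6·6=36, S→Red 11·23=253, T→Red 13·25=325, U→Red 4·14=56. Service 975; fixed 405; total 1380.

Total cost: 1380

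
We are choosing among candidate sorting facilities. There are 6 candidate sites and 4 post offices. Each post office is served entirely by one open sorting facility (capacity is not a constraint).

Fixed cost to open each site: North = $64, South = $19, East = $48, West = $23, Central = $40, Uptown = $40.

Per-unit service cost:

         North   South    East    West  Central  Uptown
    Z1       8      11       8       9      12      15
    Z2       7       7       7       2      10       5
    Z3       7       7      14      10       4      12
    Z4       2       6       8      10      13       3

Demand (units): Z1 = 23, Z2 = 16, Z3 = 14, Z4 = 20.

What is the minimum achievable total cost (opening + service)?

Minimum total cost: 439

For any fixed open set, each post office goes to its cheapest open site; total = fixed + service.
{North, West, Central}: Z1→North 8·23=184, Z2→West 2·16=32, Z3→Central 4·14=56, Z4→North 2·20=40. Service 312; fixed 127; total 439.
{North, West}: service 354 + fixed 87 = 441
{North, South, West, Central}: Z1→North 8·23=184, Z2→West 2·16=32, Z3→Central 4·14=56, Z4→North 2·20=40. Service 312; fixed 146; total 458.
{North, South, East, West, Central, Uptown}: service 312 + fixed 234 = 546
No other subset beats 439.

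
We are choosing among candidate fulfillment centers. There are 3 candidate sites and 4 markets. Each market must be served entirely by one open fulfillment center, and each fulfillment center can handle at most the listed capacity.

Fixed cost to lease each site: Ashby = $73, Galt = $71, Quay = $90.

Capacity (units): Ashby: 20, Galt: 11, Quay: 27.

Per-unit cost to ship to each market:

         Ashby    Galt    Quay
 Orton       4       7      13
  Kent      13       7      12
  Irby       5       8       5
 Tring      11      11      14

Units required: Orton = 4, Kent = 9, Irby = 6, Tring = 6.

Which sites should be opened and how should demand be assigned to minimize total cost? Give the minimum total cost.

Minimum total cost: 319

Open {Ashby, Galt}: Orton→Ashby 4·4=16, Kent→Galt 7·9=63, Irby→Ashby 5·6=30, Tring→Ashby 11·6=66.
Loads: Ashby carries 16/20, Galt carries 9/11. Service 175; fixed 144; total 319.
Next best feasible plan costs 364.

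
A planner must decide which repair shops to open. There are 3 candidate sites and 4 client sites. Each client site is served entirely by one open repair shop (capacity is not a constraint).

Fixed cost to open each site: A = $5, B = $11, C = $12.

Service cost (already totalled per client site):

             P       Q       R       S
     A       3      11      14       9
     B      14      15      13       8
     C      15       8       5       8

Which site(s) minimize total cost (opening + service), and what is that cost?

For any fixed open set, each client site goes to its cheapest open site; total = fixed + service.
{A, C}: P→A 3, Q→C 8, R→C 5, S→C 8. Service 24; fixed 17; total 41.
{A}: service 37 + fixed 5 = 42
{C}: service 36 + fixed 12 = 48
{A, B, C}: P→A 3, Q→C 8, R→C 5, S→B 8. Service 24; fixed 28; total 52.
(All 7 nonempty subsets were checked; A and C is lowest.)

Open A and C; minimum total cost 41.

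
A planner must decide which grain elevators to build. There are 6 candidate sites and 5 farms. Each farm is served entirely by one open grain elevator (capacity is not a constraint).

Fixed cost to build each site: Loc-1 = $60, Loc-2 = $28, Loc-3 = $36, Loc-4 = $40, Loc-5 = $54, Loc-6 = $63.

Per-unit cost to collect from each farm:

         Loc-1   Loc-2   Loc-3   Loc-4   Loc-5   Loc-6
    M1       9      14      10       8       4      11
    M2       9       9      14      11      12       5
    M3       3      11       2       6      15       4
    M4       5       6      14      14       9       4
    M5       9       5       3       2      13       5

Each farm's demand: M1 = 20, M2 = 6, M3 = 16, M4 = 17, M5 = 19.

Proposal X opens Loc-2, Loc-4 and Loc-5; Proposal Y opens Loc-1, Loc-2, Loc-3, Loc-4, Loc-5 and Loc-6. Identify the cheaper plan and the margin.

Proposal X: {Loc-2, Loc-4, Loc-5}: M1→Loc-5 4·20=80, M2→Loc-2 9·6=54, M3→Loc-4 6·16=96, M4→Loc-2 6·17=102, M5→Loc-4 2·19=38. Service 370; fixed 122; total 492.
Proposal Y: {Loc-1, Loc-2, Loc-3, Loc-4, Loc-5, Loc-6}: M1→Loc-5 4·20=80, M2→Loc-6 5·6=30, M3→Loc-3 2·16=32, M4→Loc-6 4·17=68, M5→Loc-4 2·19=38. Service 248; fixed 281; total 529.
Difference: |492 − 529| = 37.

Proposal X is cheaper by 37.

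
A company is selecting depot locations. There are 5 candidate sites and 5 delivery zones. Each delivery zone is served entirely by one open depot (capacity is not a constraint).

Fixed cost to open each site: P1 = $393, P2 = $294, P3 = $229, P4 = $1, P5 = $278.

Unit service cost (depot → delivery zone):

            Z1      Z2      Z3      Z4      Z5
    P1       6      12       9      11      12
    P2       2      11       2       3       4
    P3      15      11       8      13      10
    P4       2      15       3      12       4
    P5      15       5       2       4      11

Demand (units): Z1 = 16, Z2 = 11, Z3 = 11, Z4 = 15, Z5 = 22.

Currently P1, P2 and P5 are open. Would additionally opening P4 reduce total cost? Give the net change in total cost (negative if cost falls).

Current service cost with {P1, P2, P5}: 242.
Adding P4: each delivery zone re-picks its cheapest; new service cost 242, saving 0.
Extra fixed cost: 1. Net change = 1 − 0 = 1.
(Totals: 1207 → 1208.)

No — net change +1 (cost rises by 1).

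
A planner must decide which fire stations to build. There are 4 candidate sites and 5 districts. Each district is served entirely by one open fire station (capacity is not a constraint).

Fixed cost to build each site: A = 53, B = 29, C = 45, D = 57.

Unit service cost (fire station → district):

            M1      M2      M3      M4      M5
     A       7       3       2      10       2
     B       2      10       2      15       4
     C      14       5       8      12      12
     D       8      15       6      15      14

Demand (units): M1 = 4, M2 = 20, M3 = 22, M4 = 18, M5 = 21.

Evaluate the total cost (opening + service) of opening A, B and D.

Each district is assigned to its cheapest site among the open ones.
{A, B, D}: M1→B 2·4=8, M2→A 3·20=60, M3→A 2·22=44, M4→A 10·18=180, M5→A 2·21=42. Service 334; fixed 139; total 473.

Total cost: 473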